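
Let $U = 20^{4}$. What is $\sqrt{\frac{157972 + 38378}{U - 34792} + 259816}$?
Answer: $\frac{\sqrt{28285911508821}}{10434} \approx 509.72$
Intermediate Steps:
$U = 160000$
$\sqrt{\frac{157972 + 38378}{U - 34792} + 259816} = \sqrt{\frac{157972 + 38378}{160000 - 34792} + 259816} = \sqrt{\frac{196350}{125208} + 259816} = \sqrt{196350 \cdot \frac{1}{125208} + 259816} = \sqrt{\frac{32725}{20868} + 259816} = \sqrt{\frac{5421873013}{20868}} = \frac{\sqrt{28285911508821}}{10434}$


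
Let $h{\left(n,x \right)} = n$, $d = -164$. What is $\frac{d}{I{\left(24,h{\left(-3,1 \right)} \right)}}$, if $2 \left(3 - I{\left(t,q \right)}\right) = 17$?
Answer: $\frac{328}{11} \approx 29.818$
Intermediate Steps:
$I{\left(t,q \right)} = - \frac{11}{2}$ ($I{\left(t,q \right)} = 3 - \frac{17}{2} = - \frac{11}{2}$)
$\frac{d}{I{\left(24,h{\left(-3,1 \right)} \right)}} = - \frac{164}{- \frac{11}{2}} = \left(-164\right) \left(- \frac{2}{11}\right) = \frac{328}{11}$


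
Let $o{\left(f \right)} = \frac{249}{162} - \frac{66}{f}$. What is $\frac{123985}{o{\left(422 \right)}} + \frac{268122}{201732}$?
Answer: $\frac{47498001067177}{528907682} \approx 89804.0$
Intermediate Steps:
$o{\left(f \right)} = \frac{83}{54} - \frac{66}{f}$ ($o{\left(f \right)} = 249 \cdot \frac{1}{162} - \frac{66}{f} = \frac{83}{54} - \frac{66}{f}$)
$\frac{123985}{o{\left(422 \right)}} + \frac{268122}{201732} = \frac{123985}{\frac{83}{54} - \frac{66}{422}} + \frac{268122}{201732} = \frac{123985}{\frac{83}{54} - \frac{33}{211}} + 268122 \cdot \frac{1}{201732} = \frac{123985}{\frac{83}{54} - \frac{33}{211}} + \frac{44687}{33622} = \frac{123985}{\frac{15731}{11394}} + \frac{44687}{33622} = 123985 \cdot \frac{11394}{15731} + \frac{44687}{33622} = \frac{1412685090}{15731} + \frac{44687}{33622} = \frac{47498001067177}{528907682}$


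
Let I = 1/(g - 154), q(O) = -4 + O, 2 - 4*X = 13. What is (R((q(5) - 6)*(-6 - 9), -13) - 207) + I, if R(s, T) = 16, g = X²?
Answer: -447529/2343 ≈ -191.01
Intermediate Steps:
X = -11/4 (X = ½ - ¼*13 = ½ - 13/4 = -11/4 ≈ -2.7500)
g = 121/16 (g = (-11/4)² = 121/16 ≈ 7.5625)
I = -16/2343 (I = 1/(121/16 - 154) = 1/(-2343/16) = -16/2343 ≈ -0.0068289)
(R((q(5) - 6)*(-6 - 9), -13) - 207) + I = (16 - 207) - 16/2343 = -191 - 16/2343 = -447529/2343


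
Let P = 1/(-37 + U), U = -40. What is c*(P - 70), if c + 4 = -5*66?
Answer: 1800594/77 ≈ 23384.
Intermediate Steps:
c = -334 (c = -4 - 5*66 = -4 - 330 = -334)
P = -1/77 (P = 1/(-37 - 40) = 1/(-77) = -1/77 ≈ -0.012987)
c*(P - 70) = -334*(-1/77 - 70) = -334*(-5391/77) = 1800594/77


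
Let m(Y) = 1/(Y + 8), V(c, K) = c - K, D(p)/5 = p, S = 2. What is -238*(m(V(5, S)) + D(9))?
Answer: -118048/11 ≈ -10732.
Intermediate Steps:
D(p) = 5*p
m(Y) = 1/(8 + Y)
-238*(m(V(5, S)) + D(9)) = -238*(1/(8 + (5 - 1*2)) + 5*9) = -238*(1/(8 + (5 - 2)) + 45) = -238*(1/(8 + 3) + 45) = -238*(1/11 + 45) = -238*496/11 = -118048/11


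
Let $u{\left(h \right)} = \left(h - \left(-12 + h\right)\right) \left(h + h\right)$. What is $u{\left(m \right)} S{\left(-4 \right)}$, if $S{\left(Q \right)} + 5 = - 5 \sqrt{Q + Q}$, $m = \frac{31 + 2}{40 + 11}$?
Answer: $- \frac{1320}{17} - \frac{2640 i \sqrt{2}}{17} \approx -77.647 - 219.62 i$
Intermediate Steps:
$m = \frac{11}{17}$ ($m = \frac{33}{51} = 33 \cdot \frac{1}{51} = \frac{11}{17} \approx 0.64706$)
$S{\left(Q \right)} = -5 - 5 \sqrt{2} \sqrt{Q}$ ($S{\left(Q \right)} = -5 - 5 \sqrt{Q + Q} = -5 - 5 \sqrt{2 Q} = -5 - 5 \sqrt{2} \sqrt{Q}$)
$u{\left(h \right)} = 24 h$ ($u{\left(h \right)} = 12 \cdot 2 h = 24 h$)
$u{\left(m \right)} S{\left(-4 \right)} = 24 \cdot \frac{11}{17} \left(-5 - 5 \sqrt{2} \sqrt{-4}\right) = \frac{264 \left(-5 - 5 \sqrt{2} \cdot 2 i\right)}{17} = \frac{264 \left(-5 - 10 i \sqrt{2}\right)}{17} = - \frac{1320}{17} - \frac{2640 i \sqrt{2}}{17}$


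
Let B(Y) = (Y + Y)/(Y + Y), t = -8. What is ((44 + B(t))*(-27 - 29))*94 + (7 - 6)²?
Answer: -236879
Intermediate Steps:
B(Y) = 1 (B(Y) = (2*Y)/((2*Y)) = (2*Y)*(1/(2*Y)) = 1)
((44 + B(t))*(-27 - 29))*94 + (7 - 6)² = ((44 + 1)*(-27 - 29))*94 + (7 - 6)² = (45*(-56))*94 + 1² = -2520*94 + 1 = -236880 + 1 = -236879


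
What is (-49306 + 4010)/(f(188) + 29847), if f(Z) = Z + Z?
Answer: -45296/30223 ≈ -1.4987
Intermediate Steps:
f(Z) = 2*Z
(-49306 + 4010)/(f(188) + 29847) = (-49306 + 4010)/(2*188 + 29847) = -45296/(376 + 29847) = -45296/30223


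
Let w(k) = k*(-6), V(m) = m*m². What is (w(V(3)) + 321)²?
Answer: 25281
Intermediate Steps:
V(m) = m³
w(k) = -6*k
(w(V(3)) + 321)² = (-6*3³ + 321)² = (-6*27 + 321)² = (-162 + 321)² = 159² = 25281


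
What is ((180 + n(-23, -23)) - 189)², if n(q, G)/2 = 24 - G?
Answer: 7225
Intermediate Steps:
n(q, G) = 48 - 2*G (n(q, G) = 2*(24 - G) = 48 - 2*G)
((180 + n(-23, -23)) - 189)² = ((180 + (48 - 2*(-23))) - 189)² = ((180 + (48 + 46)) - 189)² = ((180 + 94) - 189)² = (274 - 189)² = 85² = 7225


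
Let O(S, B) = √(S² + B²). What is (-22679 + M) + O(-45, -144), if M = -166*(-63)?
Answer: -12221 + 9*√281 ≈ -12070.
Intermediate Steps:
M = 10458
O(S, B) = √(B² + S²)
(-22679 + M) + O(-45, -144) = (-22679 + 10458) + √((-144)² + (-45)²) = -12221 + √(20736 + 2025) = -12221 + √22761 = -12221 + 9*√281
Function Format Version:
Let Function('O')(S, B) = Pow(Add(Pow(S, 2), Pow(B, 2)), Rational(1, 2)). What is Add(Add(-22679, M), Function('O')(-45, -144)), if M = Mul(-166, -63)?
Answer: Add(-12221, Mul(9, Pow(281, Rational(1, 2)))) ≈ -12070.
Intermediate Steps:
M = 10458
Function('O')(S, B) = Pow(Add(Pow(B, 2), Pow(S, 2)), Rational(1, 2))
Add(Add(-22679, M), Function('O')(-45, -144)) = Add(Add(-22679, 10458), Pow(Add(Pow(-144, 2), Pow(-45, 2)), Rational(1, 2))) = Add(-12221, Pow(Add(20736, 2025), Rational(1, 2))) = Add(-12221, Pow(22761, Rational(1, 2))) = Add(-12221, Mul(9, Pow(281, Rational(1, 2))))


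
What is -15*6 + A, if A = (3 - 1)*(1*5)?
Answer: -80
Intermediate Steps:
A = 10 (A = 2*5 = 10)
-15*6 + A = -15*6 + 10 = -90 + 10 = -80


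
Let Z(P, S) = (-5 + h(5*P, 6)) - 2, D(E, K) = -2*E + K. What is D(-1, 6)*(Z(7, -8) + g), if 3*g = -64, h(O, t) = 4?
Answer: -584/3 ≈ -194.67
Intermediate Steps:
D(E, K) = K - 2*E
g = -64/3 (g = (⅓)*(-64) = -64/3 ≈ -21.333)
Z(P, S) = -3 (Z(P, S) = (-5 + 4) - 2 = -1 - 2 = -3)
D(-1, 6)*(Z(7, -8) + g) = (6 - 2*(-1))*(-3 - 64/3) = (6 + 2)*(-73/3) = 8*(-73/3) = -584/3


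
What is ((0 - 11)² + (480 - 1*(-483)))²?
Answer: 1175056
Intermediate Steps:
((0 - 11)² + (480 - 1*(-483)))² = ((-11)² + (480 + 483))² = (121 + 963)² = 1084² = 1175056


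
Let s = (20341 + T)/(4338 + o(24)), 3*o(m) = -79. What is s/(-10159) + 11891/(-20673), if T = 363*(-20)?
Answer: -1563367924054/2716569985545 ≈ -0.57549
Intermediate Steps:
o(m) = -79/3 (o(m) = (1/3)*(-79) = -79/3)
T = -7260
s = 39243/12935 (s = (20341 - 7260)/(4338 - 79/3) = 13081/(12935/3) = 13081*(3/12935) = 39243/12935 ≈ 3.0339)
s/(-10159) + 11891/(-20673) = (39243/12935)/(-10159) + 11891/(-20673) = (39243/12935)*(-1/10159) + 11891*(-1/20673) = -39243/131406665 - 11891/20673 = -1563367924054/2716569985545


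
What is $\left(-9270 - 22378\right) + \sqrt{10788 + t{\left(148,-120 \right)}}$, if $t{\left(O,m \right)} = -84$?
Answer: $-31648 + 4 \sqrt{669} \approx -31545.0$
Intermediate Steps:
$\left(-9270 - 22378\right) + \sqrt{10788 + t{\left(148,-120 \right)}} = \left(-9270 - 22378\right) + \sqrt{10788 - 84} = \left(-9270 - 22378\right) + \sqrt{10704} = -31648 + 4 \sqrt{669}$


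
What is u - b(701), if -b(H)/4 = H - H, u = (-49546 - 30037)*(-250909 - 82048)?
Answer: 26497716931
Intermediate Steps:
u = 26497716931 (u = -79583*(-332957) = 26497716931)
b(H) = 0 (b(H) = -4*(H - H) = -4*0 = 0)
u - b(701) = 26497716931 - 1*0 = 26497716931 + 0 = 26497716931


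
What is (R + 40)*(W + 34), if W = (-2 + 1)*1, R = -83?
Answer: -1419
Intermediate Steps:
W = -1 (W = -1*1 = -1)
(R + 40)*(W + 34) = (-83 + 40)*(-1 + 34) = -43*33 = -1419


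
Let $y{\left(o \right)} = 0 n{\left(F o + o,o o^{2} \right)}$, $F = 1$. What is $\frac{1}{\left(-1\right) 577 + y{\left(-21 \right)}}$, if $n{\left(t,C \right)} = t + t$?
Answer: $- \frac{1}{577} \approx -0.0017331$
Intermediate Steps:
$n{\left(t,C \right)} = 2 t$
$y{\left(o \right)} = 0$ ($y{\left(o \right)} = 0 \cdot 2 \left(1 o + o\right) = 0 \cdot 2 \left(o + o\right) = 0 \cdot 2 \cdot 2 o = 0 \cdot 4 o = 0$)
$\frac{1}{\left(-1\right) 577 + y{\left(-21 \right)}} = \frac{1}{\left(-1\right) 577 + 0} = \frac{1}{-577 + 0} = \frac{1}{-577} = - \frac{1}{577}$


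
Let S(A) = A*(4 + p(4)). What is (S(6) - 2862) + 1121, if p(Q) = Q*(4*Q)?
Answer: -1333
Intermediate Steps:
p(Q) = 4*Q²
S(A) = 68*A (S(A) = A*(4 + 4*4²) = A*(4 + 4*16) = A*(4 + 64) = A*68 = 68*A)
(S(6) - 2862) + 1121 = (68*6 - 2862) + 1121 = (408 - 2862) + 1121 = -2454 + 1121 = -1333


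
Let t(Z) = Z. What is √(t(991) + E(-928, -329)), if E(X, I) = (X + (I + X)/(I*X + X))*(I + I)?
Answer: √221352143599274/19024 ≈ 782.06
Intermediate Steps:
E(X, I) = 2*I*(X + (I + X)/(X + I*X)) (E(X, I) = (X + (I + X)/(X + I*X))*(2*I) = 2*I*(X + (I + X)/(X + I*X)))
√(t(991) + E(-928, -329)) = √(991 + 2*(-329)*(-329 - 928 + (-928)² - 329*(-928)²)/(-928*(1 - 329))) = √(991 + 2*(-329)*(-1/928)*(-329 - 928 + 861184 - 329*861184)/(-328)) = √(991 + 2*(-329)*(-1/928)*(-1/328)*(-329 - 928 + 861184 - 283329536)) = √(991 + 2*(-329)*(-1/928)*(-1/328)*(-282469609)) = √(991 + 92932501361/152192) = √(93083323633/152192) = √221352143599274/19024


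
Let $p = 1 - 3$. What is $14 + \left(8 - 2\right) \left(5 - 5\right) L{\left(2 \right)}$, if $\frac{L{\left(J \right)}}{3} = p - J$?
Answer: $14$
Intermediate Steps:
$p = -2$
$L{\left(J \right)} = -6 - 3 J$ ($L{\left(J \right)} = 3 \left(-2 - J\right) = -6 - 3 J$)
$14 + \left(8 - 2\right) \left(5 - 5\right) L{\left(2 \right)} = 14 + \left(8 - 2\right) \left(5 - 5\right) \left(-6 - 6\right) = 14 + 6 \cdot 0 \left(-6 - 6\right) = 14 + 0 \left(-12\right) = 14 + 0 = 14$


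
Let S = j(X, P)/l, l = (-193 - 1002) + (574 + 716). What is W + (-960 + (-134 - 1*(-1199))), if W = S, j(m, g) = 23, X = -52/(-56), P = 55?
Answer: 9998/95 ≈ 105.24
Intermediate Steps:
X = 13/14 (X = -52*(-1/56) = 13/14 ≈ 0.92857)
l = 95 (l = -1195 + 1290 = 95)
S = 23/95 ≈ 0.24211
W = 23/95 ≈ 0.24211
W + (-960 + (-134 - 1*(-1199))) = 23/95 + (-960 + (-134 - 1*(-1199))) = 23/95 + (-960 + (-134 + 1199)) = 23/95 + (-960 + 1065) = 23/95 + 105 = 9998/95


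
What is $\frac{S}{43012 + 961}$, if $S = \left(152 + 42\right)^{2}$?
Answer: $\frac{37636}{43973} \approx 0.85589$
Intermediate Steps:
$S = 37636$ ($S = 194^{2} = 37636$)
$\frac{S}{43012 + 961} = \frac{37636}{43012 + 961} = \frac{37636}{43973}$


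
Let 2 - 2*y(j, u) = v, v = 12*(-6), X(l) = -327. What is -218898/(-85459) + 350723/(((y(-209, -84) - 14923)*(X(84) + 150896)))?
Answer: 28858909832675/11267367663618 ≈ 2.5613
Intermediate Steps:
v = -72
y(j, u) = 37 (y(j, u) = 1 - 1/2*(-72) = 1 + 36 = 37)
-218898/(-85459) + 350723/(((y(-209, -84) - 14923)*(X(84) + 150896))) = -218898/(-85459) + 350723/(((37 - 14923)*(-327 + 150896))) = -218898*(-1/85459) + 350723/((-14886*150569)) = 218898/85459 + 350723/(-2241370134) = 218898/85459 + 350723*(-1/2241370134) = 218898/85459 - 350723/2241370134 = 28858909832675/11267367663618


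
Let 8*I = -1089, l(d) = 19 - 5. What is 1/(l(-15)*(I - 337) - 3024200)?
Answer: -4/12123295 ≈ -3.2994e-7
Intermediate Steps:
l(d) = 14
I = -1089/8 (I = (⅛)*(-1089) = -1089/8 ≈ -136.13)
1/(l(-15)*(I - 337) - 3024200) = 1/(14*(-1089/8 - 337) - 3024200) = 1/(14*(-3785/8) - 3024200) = 1/(-26495/4 - 3024200) = 1/(-12123295/4) = -4/12123295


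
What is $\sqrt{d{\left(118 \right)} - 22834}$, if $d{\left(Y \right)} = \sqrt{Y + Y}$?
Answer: $\sqrt{-22834 + 2 \sqrt{59}} \approx 151.06 i$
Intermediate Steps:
$d{\left(Y \right)} = \sqrt{2} \sqrt{Y}$ ($d{\left(Y \right)} = \sqrt{2 Y} = \sqrt{2} \sqrt{Y}$)
$\sqrt{d{\left(118 \right)} - 22834} = \sqrt{\sqrt{2} \sqrt{118} - 22834} = \sqrt{2 \sqrt{59} - 22834} = \sqrt{-22834 + 2 \sqrt{59}}$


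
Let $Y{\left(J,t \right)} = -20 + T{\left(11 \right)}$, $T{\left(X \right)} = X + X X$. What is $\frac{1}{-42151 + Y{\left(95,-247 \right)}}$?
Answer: $- \frac{1}{42039} \approx -2.3787 \cdot 10^{-5}$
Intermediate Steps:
$T{\left(X \right)} = X + X^{2}$
$Y{\left(J,t \right)} = 112$ ($Y{\left(J,t \right)} = -20 + 11 \left(1 + 11\right) = -20 + 11 \cdot 12 = -20 + 132 = 112$)
$\frac{1}{-42151 + Y{\left(95,-247 \right)}} = \frac{1}{-42151 + 112} = \frac{1}{-42039} = - \frac{1}{42039}$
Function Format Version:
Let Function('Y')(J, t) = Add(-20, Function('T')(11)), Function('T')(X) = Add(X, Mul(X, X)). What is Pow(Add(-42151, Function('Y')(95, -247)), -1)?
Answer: Rational(-1, 42039) ≈ -2.3787e-5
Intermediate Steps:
Function('T')(X) = Add(X, Pow(X, 2))
Function('Y')(J, t) = 112 (Function('Y')(J, t) = Add(-20, Mul(11, Add(1, 11))) = Add(-20, Mul(11, 12)) = Add(-20, 132) = 112)
Pow(Add(-42151, Function('Y')(95, -247)), -1) = Pow(Add(-42151, 112), -1) = Pow(-42039, -1) = Rational(-1, 42039)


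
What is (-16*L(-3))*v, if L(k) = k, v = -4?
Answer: -192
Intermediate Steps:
(-16*L(-3))*v = -16*(-3)*(-4) = 48*(-4) = -192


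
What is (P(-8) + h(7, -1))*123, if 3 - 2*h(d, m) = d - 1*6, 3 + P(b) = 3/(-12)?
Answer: -1107/4 ≈ -276.75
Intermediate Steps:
P(b) = -13/4 (P(b) = -3 + 3/(-12) = -3 + 3*(-1/12) = -3 - ¼ = -13/4)
h(d, m) = 9/2 - d/2 (h(d, m) = 3/2 - (d - 1*6)/2 = 3/2 - (d - 6)/2 = 3/2 - (-6 + d)/2 = 3/2 + (3 - d/2) = 9/2 - d/2)
(P(-8) + h(7, -1))*123 = (-13/4 + (9/2 - ½*7))*123 = (-13/4 + (9/2 - 7/2))*123 = (-13/4 + 1)*123 = -9/4*123 = -1107/4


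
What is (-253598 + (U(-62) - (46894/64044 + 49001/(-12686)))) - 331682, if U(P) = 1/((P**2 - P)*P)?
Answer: -1599395791372968457/2732716555884 ≈ -5.8528e+5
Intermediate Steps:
U(P) = 1/(P*(P**2 - P))
(-253598 + (U(-62) - (46894/64044 + 49001/(-12686)))) - 331682 = (-253598 + (1/((-62)**2*(-1 - 62)) - (46894/64044 + 49001/(-12686)))) - 331682 = (-253598 + ((1/3844)/(-63) - (46894*(1/64044) + 49001*(-1/12686)))) - 331682 = (-253598 + ((1/3844)*(-1/63) - (23447/32022 - 49001/12686))) - 331682 = (-253598 + (-1/242172 - 1*(-317915345/101557773))) - 331682 = (-253598 + (-1/242172 + 317915345/101557773)) - 331682 = (-253598 + 8554454819063/2732716555884) - 331682 = -693002898684251569/2732716555884 - 331682 = -1599395791372968457/2732716555884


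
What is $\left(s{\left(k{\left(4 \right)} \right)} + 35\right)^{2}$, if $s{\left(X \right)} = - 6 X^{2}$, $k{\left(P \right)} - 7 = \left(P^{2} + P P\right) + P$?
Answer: $122301481$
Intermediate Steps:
$k{\left(P \right)} = 7 + P + 2 P^{2}$ ($k{\left(P \right)} = 7 + \left(\left(P^{2} + P P\right) + P\right) = 7 + \left(\left(P^{2} + P^{2}\right) + P\right) = 7 + \left(2 P^{2} + P\right) = 7 + \left(P + 2 P^{2}\right) = 7 + P + 2 P^{2}$)
$\left(s{\left(k{\left(4 \right)} \right)} + 35\right)^{2} = \left(- 6 \left(7 + 4 + 2 \cdot 4^{2}\right)^{2} + 35\right)^{2} = \left(- 6 \left(7 + 4 + 2 \cdot 16\right)^{2} + 35\right)^{2} = \left(- 6 \left(7 + 4 + 32\right)^{2} + 35\right)^{2} = \left(- 6 \cdot 43^{2} + 35\right)^{2} = \left(\left(-6\right) 1849 + 35\right)^{2} = \left(-11094 + 35\right)^{2} = \left(-11059\right)^{2} = 122301481$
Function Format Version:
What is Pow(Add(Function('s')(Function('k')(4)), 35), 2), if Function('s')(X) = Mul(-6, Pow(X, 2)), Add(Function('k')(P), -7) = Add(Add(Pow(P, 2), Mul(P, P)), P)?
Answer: 122301481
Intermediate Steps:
Function('k')(P) = Add(7, P, Mul(2, Pow(P, 2))) (Function('k')(P) = Add(7, Add(Add(Pow(P, 2), Mul(P, P)), P)) = Add(7, Add(Add(Pow(P, 2), Pow(P, 2)), P)) = Add(7, Add(Mul(2, Pow(P, 2)), P)) = Add(7, Add(P, Mul(2, Pow(P, 2)))) = Add(7, P, Mul(2, Pow(P, 2))))
Pow(Add(Function('s')(Function('k')(4)), 35), 2) = Pow(Add(Mul(-6, Pow(Add(7, 4, Mul(2, Pow(4, 2))), 2)), 35), 2) = Pow(Add(Mul(-6, Pow(Add(7, 4, Mul(2, 16)), 2)), 35), 2) = Pow(Add(Mul(-6, Pow(Add(7, 4, 32), 2)), 35), 2) = Pow(Add(Mul(-6, Pow(43, 2)), 35), 2) = Pow(Add(Mul(-6, 1849), 35), 2) = Pow(Add(-11094, 35), 2) = Pow(-11059, 2) = 122301481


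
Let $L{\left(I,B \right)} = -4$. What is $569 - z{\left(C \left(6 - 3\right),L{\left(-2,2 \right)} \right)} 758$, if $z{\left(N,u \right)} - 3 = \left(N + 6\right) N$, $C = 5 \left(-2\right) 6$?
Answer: $-23742265$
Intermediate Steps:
$C = -60$ ($C = \left(-10\right) 6 = -60$)
$z{\left(N,u \right)} = 3 + N \left(6 + N\right)$ ($z{\left(N,u \right)} = 3 + \left(N + 6\right) N = 3 + \left(6 + N\right) N = 3 + N \left(6 + N\right)$)
$569 - z{\left(C \left(6 - 3\right),L{\left(-2,2 \right)} \right)} 758 = 569 - \left(3 + \left(- 60 \left(6 - 3\right)\right)^{2} + 6 \left(- 60 \left(6 - 3\right)\right)\right) 758 = 569 - \left(3 + \left(\left(-60\right) 3\right)^{2} + 6 \left(\left(-60\right) 3\right)\right) 758 = 569 - \left(3 + \left(-180\right)^{2} + 6 \left(-180\right)\right) 758 = 569 - \left(3 + 32400 - 1080\right) 758 = 569 - 31323 \cdot 758 = 569 - 23742834 = -23742265$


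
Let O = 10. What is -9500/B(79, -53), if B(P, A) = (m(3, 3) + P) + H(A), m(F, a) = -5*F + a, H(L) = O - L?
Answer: -950/13 ≈ -73.077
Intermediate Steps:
H(L) = 10 - L
m(F, a) = a - 5*F
B(P, A) = -2 + P - A (B(P, A) = ((3 - 5*3) + P) + (10 - A) = ((3 - 15) + P) + (10 - A) = (-12 + P) + (10 - A) = -2 + P - A)
-9500/B(79, -53) = -9500/(-2 + 79 - 1*(-53)) = -9500/(-2 + 79 + 53) = -9500/130 = -9500*1/130 = -950/13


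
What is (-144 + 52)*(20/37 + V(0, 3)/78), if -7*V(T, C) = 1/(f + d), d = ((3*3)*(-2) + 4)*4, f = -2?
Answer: -14568131/292929 ≈ -49.733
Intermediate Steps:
d = -56 (d = (9*(-2) + 4)*4 = (-18 + 4)*4 = -14*4 = -56)
V(T, C) = 1/406 (V(T, C) = -1/(7*(-2 - 56)) = -1/7/(-58) = -1/7*(-1/58) = 1/406)
(-144 + 52)*(20/37 + V(0, 3)/78) = (-144 + 52)*(20/37 + (1/406)/78) = -92*(20*(1/37) + (1/406)*(1/78)) = -92*(20/37 + 1/31668) = -92*633397/1171716 = -14568131/292929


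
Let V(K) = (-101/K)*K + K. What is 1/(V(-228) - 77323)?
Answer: -1/77652 ≈ -1.2878e-5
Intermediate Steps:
V(K) = -101 + K
1/(V(-228) - 77323) = 1/((-101 - 228) - 77323) = 1/(-329 - 77323) = 1/(-77652) = -1/77652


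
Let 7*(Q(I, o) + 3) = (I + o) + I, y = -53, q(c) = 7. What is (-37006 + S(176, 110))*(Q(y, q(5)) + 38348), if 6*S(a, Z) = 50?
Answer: -29781197788/21 ≈ -1.4182e+9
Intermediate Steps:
S(a, Z) = 25/3 (S(a, Z) = (⅙)*50 = 25/3)
Q(I, o) = -3 + o/7 + 2*I/7 (Q(I, o) = -3 + ((I + o) + I)/7 = -3 + (o + 2*I)/7 = -3 + (o/7 + 2*I/7) = -3 + o/7 + 2*I/7)
(-37006 + S(176, 110))*(Q(y, q(5)) + 38348) = (-37006 + 25/3)*((-3 + (⅐)*7 + (2/7)*(-53)) + 38348) = -110993*((-3 + 1 - 106/7) + 38348)/3 = -110993*(-120/7 + 38348)/3 = -110993/3*268316/7 = -29781197788/21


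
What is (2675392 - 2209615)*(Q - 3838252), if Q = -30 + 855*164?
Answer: -1722472224174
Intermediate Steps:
Q = 140190 (Q = -30 + 140220 = 140190)
(2675392 - 2209615)*(Q - 3838252) = (2675392 - 2209615)*(140190 - 3838252) = 465777*(-3698062) = -1722472224174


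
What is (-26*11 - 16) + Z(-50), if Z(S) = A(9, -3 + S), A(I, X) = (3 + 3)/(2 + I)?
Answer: -3316/11 ≈ -301.45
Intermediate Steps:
A(I, X) = 6/(2 + I)
Z(S) = 6/11 (Z(S) = 6/(2 + 9) = 6/11)
(-26*11 - 16) + Z(-50) = (-26*11 - 16) + 6/11 = (-286 - 16) + 6/11 = -302 + 6/11 = -3316/11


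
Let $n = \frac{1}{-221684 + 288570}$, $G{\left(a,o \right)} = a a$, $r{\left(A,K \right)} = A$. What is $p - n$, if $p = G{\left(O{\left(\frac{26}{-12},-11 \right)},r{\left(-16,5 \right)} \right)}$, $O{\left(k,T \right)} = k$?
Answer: $\frac{5651849}{1203948} \approx 4.6944$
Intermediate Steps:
$G{\left(a,o \right)} = a^{2}$
$p = \frac{169}{36}$ ($p = \left(\frac{26}{-12}\right)^{2} = \left(26 \left(- \frac{1}{12}\right)\right)^{2} = \left(- \frac{13}{6}\right)^{2} = \frac{169}{36} \approx 4.6944$)
$n = \frac{1}{66886} \approx 1.4951 \cdot 10^{-5}$
$p - n = \frac{169}{36} - \frac{1}{66886} = \frac{5651849}{1203948}$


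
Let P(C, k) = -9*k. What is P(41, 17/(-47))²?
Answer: 23409/2209 ≈ 10.597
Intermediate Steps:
P(41, 17/(-47))² = (-153/(-47))² = (-153*(-1)/47)² = (-9*(-17/47))² = (153/47)² = 23409/2209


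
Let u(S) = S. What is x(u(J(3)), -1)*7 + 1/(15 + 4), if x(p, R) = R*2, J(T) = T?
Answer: -265/19 ≈ -13.947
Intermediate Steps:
x(p, R) = 2*R
x(u(J(3)), -1)*7 + 1/(15 + 4) = (2*(-1))*7 + 1/(15 + 4) = -2*7 + 1/19 = -14 + 1/19 = -265/19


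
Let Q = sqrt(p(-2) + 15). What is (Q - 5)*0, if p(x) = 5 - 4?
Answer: 0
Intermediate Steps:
p(x) = 1
Q = 4 (Q = sqrt(1 + 15) = sqrt(16) = 4)
(Q - 5)*0 = (4 - 5)*0 = -1*0 = 0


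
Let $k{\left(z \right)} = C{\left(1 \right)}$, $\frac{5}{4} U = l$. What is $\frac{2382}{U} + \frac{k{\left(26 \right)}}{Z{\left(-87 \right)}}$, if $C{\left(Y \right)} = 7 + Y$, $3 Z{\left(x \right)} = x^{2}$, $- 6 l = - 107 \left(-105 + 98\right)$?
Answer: $- \frac{45067403}{1889727} \approx -23.849$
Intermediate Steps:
$l = - \frac{749}{6}$ ($l = - \frac{\left(-107\right) \left(-105 + 98\right)}{6} = - \frac{\left(-107\right) \left(-7\right)}{6} = \left(- \frac{1}{6}\right) 749 = - \frac{749}{6} \approx -124.83$)
$U = - \frac{1498}{15}$ ($U = \frac{4}{5} \left(- \frac{749}{6}\right) = - \frac{1498}{15} \approx -99.867$)
$Z{\left(x \right)} = \frac{x^{2}}{3}$
$k{\left(z \right)} = 8$ ($k{\left(z \right)} = 7 + 1 = 8$)
$\frac{2382}{U} + \frac{k{\left(26 \right)}}{Z{\left(-87 \right)}} = \frac{2382}{- \frac{1498}{15}} + \frac{8}{\frac{1}{3} \left(-87\right)^{2}} = 2382 \left(- \frac{15}{1498}\right) + \frac{8}{\frac{1}{3} \cdot 7569} = - \frac{17865}{749} + \frac{8}{2523} = - \frac{45067403}{1889727}$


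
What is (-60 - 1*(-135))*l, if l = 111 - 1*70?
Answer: 3075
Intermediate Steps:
l = 41 (l = 111 - 70 = 41)
(-60 - 1*(-135))*l = (-60 - 1*(-135))*41 = (-60 + 135)*41 = 75*41 = 3075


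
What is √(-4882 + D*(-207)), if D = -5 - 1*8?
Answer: I*√2191 ≈ 46.808*I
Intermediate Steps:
D = -13 (D = -5 - 8 = -13)
√(-4882 + D*(-207)) = √(-4882 - 13*(-207)) = √(-4882 + 2691) = √(-2191) = I*√2191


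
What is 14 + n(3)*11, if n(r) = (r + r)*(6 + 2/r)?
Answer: 454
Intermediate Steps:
n(r) = 2*r*(6 + 2/r) (n(r) = (2*r)*(6 + 2/r) = 2*r*(6 + 2/r))
14 + n(3)*11 = 14 + (4 + 12*3)*11 = 14 + (4 + 36)*11 = 14 + 40*11 = 14 + 440 = 454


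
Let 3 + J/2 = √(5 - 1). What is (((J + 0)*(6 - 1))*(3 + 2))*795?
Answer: -39750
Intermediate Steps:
J = -2 (J = -6 + 2*√(5 - 1) = -6 + 2*√4 = -6 + 2*2 = -6 + 4 = -2)
(((J + 0)*(6 - 1))*(3 + 2))*795 = (((-2 + 0)*(6 - 1))*(3 + 2))*795 = (-2*5*5)*795 = -10*5*795 = -50*795 = -39750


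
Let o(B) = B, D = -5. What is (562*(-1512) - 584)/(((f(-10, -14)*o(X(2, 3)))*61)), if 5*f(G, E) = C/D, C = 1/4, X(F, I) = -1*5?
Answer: -17006560/61 ≈ -2.7880e+5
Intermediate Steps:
X(F, I) = -5
C = ¼ ≈ 0.25000
f(G, E) = -1/100 (f(G, E) = ((¼)/(-5))/5 = ((¼)*(-⅕))/5 = (⅕)*(-1/20) = -1/100)
(562*(-1512) - 584)/(((f(-10, -14)*o(X(2, 3)))*61)) = (562*(-1512) - 584)/((-1/100*(-5)*61)) = (-849744 - 584)/(((1/20)*61)) = -850328/61/20 = -850328*20/61 = -17006560/61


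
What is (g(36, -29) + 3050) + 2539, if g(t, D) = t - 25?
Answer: 5600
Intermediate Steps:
g(t, D) = -25 + t
(g(36, -29) + 3050) + 2539 = ((-25 + 36) + 3050) + 2539 = (11 + 3050) + 2539 = 3061 + 2539 = 5600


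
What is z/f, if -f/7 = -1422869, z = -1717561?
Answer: -1717561/9960083 ≈ -0.17244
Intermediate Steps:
f = 9960083 (f = -7*(-1422869) = 9960083)
z/f = -1717561/9960083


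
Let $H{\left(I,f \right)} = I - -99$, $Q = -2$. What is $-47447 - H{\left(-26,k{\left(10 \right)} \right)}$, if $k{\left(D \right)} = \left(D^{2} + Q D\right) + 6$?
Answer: $-47520$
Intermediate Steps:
$k{\left(D \right)} = 6 + D^{2} - 2 D$ ($k{\left(D \right)} = \left(D^{2} - 2 D\right) + 6 = 6 + D^{2} - 2 D$)
$H{\left(I,f \right)} = 99 + I$ ($H{\left(I,f \right)} = I + 99 = 99 + I$)
$-47447 - H{\left(-26,k{\left(10 \right)} \right)} = -47447 - \left(99 - 26\right) = -47447 - 73 = -47520$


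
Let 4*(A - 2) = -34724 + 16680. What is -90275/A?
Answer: 90275/4509 ≈ 20.021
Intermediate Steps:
A = -4509 (A = 2 + (-34724 + 16680)/4 = 2 + (¼)*(-18044) = 2 - 4511 = -4509)
-90275/A = -90275/(-4509) = -90275*(-1/4509) = 90275/4509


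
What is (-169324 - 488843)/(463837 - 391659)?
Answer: -658167/72178 ≈ -9.1187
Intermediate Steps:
(-169324 - 488843)/(463837 - 391659) = -658167/72178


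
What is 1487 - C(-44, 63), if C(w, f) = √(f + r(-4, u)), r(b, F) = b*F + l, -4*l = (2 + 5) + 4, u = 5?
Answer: 1487 - √161/2 ≈ 1480.7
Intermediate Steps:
l = -11/4 (l = -((2 + 5) + 4)/4 = -(7 + 4)/4 = -¼*11 = -11/4 ≈ -2.7500)
r(b, F) = -11/4 + F*b (r(b, F) = b*F - 11/4 = F*b - 11/4 = -11/4 + F*b)
C(w, f) = √(-91/4 + f) (C(w, f) = √(f + (-11/4 + 5*(-4))) = √(f + (-11/4 - 20)) = √(f - 91/4) = √(-91/4 + f))
1487 - C(-44, 63) = 1487 - √(-91 + 4*63)/2 = 1487 - √(-91 + 252)/2 = 1487 - √161/2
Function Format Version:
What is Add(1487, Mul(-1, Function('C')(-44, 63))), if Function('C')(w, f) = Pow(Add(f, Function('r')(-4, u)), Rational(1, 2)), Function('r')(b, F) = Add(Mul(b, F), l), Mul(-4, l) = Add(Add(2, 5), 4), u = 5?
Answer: Add(1487, Mul(Rational(-1, 2), Pow(161, Rational(1, 2)))) ≈ 1480.7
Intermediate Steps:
l = Rational(-11, 4) (l = Mul(Rational(-1, 4), Add(Add(2, 5), 4)) = Mul(Rational(-1, 4), Add(7, 4)) = Mul(Rational(-1, 4), 11) = Rational(-11, 4) ≈ -2.7500)
Function('r')(b, F) = Add(Rational(-11, 4), Mul(F, b)) (Function('r')(b, F) = Add(Mul(b, F), Rational(-11, 4)) = Add(Mul(F, b), Rational(-11, 4)) = Add(Rational(-11, 4), Mul(F, b)))
Function('C')(w, f) = Pow(Add(Rational(-91, 4), f), Rational(1, 2)) (Function('C')(w, f) = Pow(Add(f, Add(Rational(-11, 4), Mul(5, -4))), Rational(1, 2)) = Pow(Add(f, Add(Rational(-11, 4), -20)), Rational(1, 2)) = Pow(Add(f, Rational(-91, 4)), Rational(1, 2)) = Pow(Add(Rational(-91, 4), f), Rational(1, 2)))
Add(1487, Mul(-1, Function('C')(-44, 63))) = Add(1487, Mul(-1, Mul(Rational(1, 2), Pow(Add(-91, Mul(4, 63)), Rational(1, 2))))) = Add(1487, Mul(-1, Mul(Rational(1, 2), Pow(Add(-91, 252), Rational(1, 2))))) = Add(1487, Mul(-1, Mul(Rational(1, 2), Pow(161, Rational(1, 2))))) = Add(1487, Mul(Rational(-1, 2), Pow(161, Rational(1, 2))))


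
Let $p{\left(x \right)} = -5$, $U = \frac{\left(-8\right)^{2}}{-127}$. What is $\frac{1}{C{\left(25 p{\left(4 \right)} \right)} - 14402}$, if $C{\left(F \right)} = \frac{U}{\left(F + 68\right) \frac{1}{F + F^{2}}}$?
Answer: $- \frac{7239}{103264078} \approx -7.0102 \cdot 10^{-5}$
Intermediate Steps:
$U = - \frac{64}{127}$ ($U = 64 \left(- \frac{1}{127}\right) = - \frac{64}{127} \approx -0.50394$)
$C{\left(F \right)} = - \frac{64 \left(F + F^{2}\right)}{127 \left(68 + F\right)}$ ($C{\left(F \right)} = - \frac{64}{127 \frac{F + 68}{F + F^{2}}} = - \frac{64}{127 \frac{68 + F}{F + F^{2}}} = - \frac{64 \frac{F + F^{2}}{68 + F}}{127} = - \frac{64 \left(F + F^{2}\right)}{127 \left(68 + F\right)}$)
$\frac{1}{C{\left(25 p{\left(4 \right)} \right)} - 14402} = \frac{1}{- \frac{64 \cdot 25 \left(-5\right) \left(1 + 25 \left(-5\right)\right)}{8636 + 127 \cdot 25 \left(-5\right)} - 14402} = \frac{1}{\left(-64\right) \left(-125\right) \frac{1}{8636 + 127 \left(-125\right)} \left(1 - 125\right) - 14402} = \frac{1}{\left(-64\right) \left(-125\right) \frac{1}{8636 - 15875} \left(-124\right) - 14402} = \frac{1}{\left(-64\right) \left(-125\right) \frac{1}{-7239} \left(-124\right) - 14402} = \frac{1}{\left(-64\right) \left(-125\right) \left(- \frac{1}{7239}\right) \left(-124\right) - 14402} = \frac{1}{\frac{992000}{7239} - 14402} = \frac{1}{- \frac{103264078}{7239}} = - \frac{7239}{103264078}$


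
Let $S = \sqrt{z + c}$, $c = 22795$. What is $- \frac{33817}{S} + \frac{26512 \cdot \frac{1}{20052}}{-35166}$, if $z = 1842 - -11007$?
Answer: $- \frac{3314}{88143579} - \frac{4831 \sqrt{8911}}{2546} \approx -179.12$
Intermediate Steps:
$z = 12849$ ($z = 1842 + 11007 = 12849$)
$S = 2 \sqrt{8911}$ ($S = \sqrt{12849 + 22795} = \sqrt{35644} = 2 \sqrt{8911} \approx 188.8$)
$- \frac{33817}{S} + \frac{26512 \cdot \frac{1}{20052}}{-35166} = - \frac{33817}{2 \sqrt{8911}} + \frac{26512 \cdot \frac{1}{20052}}{-35166} = - 33817 \frac{\sqrt{8911}}{17822} + 26512 \cdot \frac{1}{20052} \left(- \frac{1}{35166}\right) = - \frac{4831 \sqrt{8911}}{2546} + \frac{6628}{5013} \left(- \frac{1}{35166}\right) = - \frac{4831 \sqrt{8911}}{2546} - \frac{3314}{88143579} = - \frac{3314}{88143579} - \frac{4831 \sqrt{8911}}{2546}$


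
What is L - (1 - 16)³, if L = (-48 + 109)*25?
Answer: 4900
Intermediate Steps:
L = 1525 (L = 61*25 = 1525)
L - (1 - 16)³ = 1525 - (1 - 16)³ = 1525 - 1*(-15)³ = 1525 - 1*(-3375) = 1525 + 3375 = 4900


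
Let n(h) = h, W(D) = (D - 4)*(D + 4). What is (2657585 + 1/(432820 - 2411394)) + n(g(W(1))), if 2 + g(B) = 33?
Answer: 5258289919583/1978574 ≈ 2.6576e+6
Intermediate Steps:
W(D) = (-4 + D)*(4 + D)
g(B) = 31 (g(B) = -2 + 33 = 31)
(2657585 + 1/(432820 - 2411394)) + n(g(W(1))) = (2657585 + 1/(432820 - 2411394)) + 31 = (2657585 + 1/(-1978574)) + 31 = (2657585 - 1/1978574) + 31 = 5258228583789/1978574 + 31 = 5258289919583/1978574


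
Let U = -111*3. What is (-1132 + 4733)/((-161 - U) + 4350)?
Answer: 3601/4522 ≈ 0.79633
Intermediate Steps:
U = -333
(-1132 + 4733)/((-161 - U) + 4350) = (-1132 + 4733)/((-161 - 1*(-333)) + 4350) = 3601/((-161 + 333) + 4350) = 3601/(172 + 4350) = 3601/4522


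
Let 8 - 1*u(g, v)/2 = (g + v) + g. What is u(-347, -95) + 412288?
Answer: 413882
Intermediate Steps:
u(g, v) = 16 - 4*g - 2*v (u(g, v) = 16 - 2*((g + v) + g) = 16 - 2*(v + 2*g) = 16 + (-4*g - 2*v) = 16 - 4*g - 2*v)
u(-347, -95) + 412288 = (16 - 4*(-347) - 2*(-95)) + 412288 = (16 + 1388 + 190) + 412288 = 1594 + 412288 = 413882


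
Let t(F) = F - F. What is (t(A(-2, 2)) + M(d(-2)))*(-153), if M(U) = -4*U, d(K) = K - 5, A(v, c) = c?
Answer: -4284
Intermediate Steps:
d(K) = -5 + K
t(F) = 0
(t(A(-2, 2)) + M(d(-2)))*(-153) = (0 - 4*(-5 - 2))*(-153) = (0 - 4*(-7))*(-153) = (0 + 28)*(-153) = 28*(-153) = -4284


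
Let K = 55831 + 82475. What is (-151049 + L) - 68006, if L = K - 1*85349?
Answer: -166098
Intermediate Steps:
K = 138306
L = 52957 (L = 138306 - 1*85349 = 138306 - 85349 = 52957)
(-151049 + L) - 68006 = (-151049 + 52957) - 68006 = -98092 - 68006 = -166098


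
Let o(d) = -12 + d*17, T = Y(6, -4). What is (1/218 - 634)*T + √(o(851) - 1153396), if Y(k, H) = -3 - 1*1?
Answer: 276422/109 + 9*I*√14061 ≈ 2536.0 + 1067.2*I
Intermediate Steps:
Y(k, H) = -4 (Y(k, H) = -3 - 1 = -4)
T = -4
o(d) = -12 + 17*d
(1/218 - 634)*T + √(o(851) - 1153396) = (1/218 - 634)*(-4) + √((-12 + 17*851) - 1153396) = (1/218 - 634)*(-4) + √((-12 + 14467) - 1153396) = -138211/218*(-4) + √(14455 - 1153396) = 276422/109 + √(-1138941) = 276422/109 + 9*I*√14061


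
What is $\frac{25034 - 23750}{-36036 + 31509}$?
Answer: $- \frac{428}{1509} \approx -0.28363$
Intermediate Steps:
$\frac{25034 - 23750}{-36036 + 31509} = \frac{1284}{-4527} = 1284 \left(- \frac{1}{4527}\right) = - \frac{428}{1509}$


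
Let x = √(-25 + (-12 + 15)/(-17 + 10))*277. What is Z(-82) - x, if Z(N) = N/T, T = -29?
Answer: 82/29 - 277*I*√1246/7 ≈ 2.8276 - 1396.8*I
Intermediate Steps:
Z(N) = -N/29 (Z(N) = N/(-29) = N*(-1/29) = -N/29)
x = 277*I*√1246/7 (x = √(-25 + 3/(-7))*277 = √(-25 + 3*(-⅐))*277 = √(-25 - 3/7)*277 = √(-178/7)*277 = (I*√1246/7)*277 = 277*I*√1246/7 ≈ 1396.8*I)
Z(-82) - x = -1/29*(-82) - 277*I*√1246/7 = 82/29 - 277*I*√1246/7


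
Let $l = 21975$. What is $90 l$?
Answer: $1977750$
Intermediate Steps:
$90 l = 90 \cdot 21975 = 1977750$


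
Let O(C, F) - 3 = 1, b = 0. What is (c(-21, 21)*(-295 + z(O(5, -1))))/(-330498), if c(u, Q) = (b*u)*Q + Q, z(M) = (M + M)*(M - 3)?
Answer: 287/15738 ≈ 0.018236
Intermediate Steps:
O(C, F) = 4 (O(C, F) = 3 + 1 = 4)
z(M) = 2*M*(-3 + M) (z(M) = (2*M)*(-3 + M) = 2*M*(-3 + M))
c(u, Q) = Q (c(u, Q) = (0*u)*Q + Q = 0*Q + Q = 0 + Q = Q)
(c(-21, 21)*(-295 + z(O(5, -1))))/(-330498) = (21*(-295 + 2*4*(-3 + 4)))/(-330498) = (21*(-295 + 2*4*1))*(-1/330498) = (21*(-295 + 8))*(-1/330498) = (21*(-287))*(-1/330498) = -6027*(-1/330498) = 287/15738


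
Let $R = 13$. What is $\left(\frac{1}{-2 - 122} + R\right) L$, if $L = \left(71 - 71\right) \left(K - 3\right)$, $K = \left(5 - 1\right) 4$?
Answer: $0$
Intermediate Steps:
$K = 16$ ($K = 4 \cdot 4 = 16$)
$L = 0$ ($L = \left(71 - 71\right) \left(16 - 3\right) = 0 \cdot 13 = 0$)
$\left(\frac{1}{-2 - 122} + R\right) L = \left(\frac{1}{-2 - 122} + 13\right) 0 = \left(\frac{1}{-124} + 13\right) 0 = \left(- \frac{1}{124} + 13\right) 0 = \frac{1611}{124} \cdot 0 = 0$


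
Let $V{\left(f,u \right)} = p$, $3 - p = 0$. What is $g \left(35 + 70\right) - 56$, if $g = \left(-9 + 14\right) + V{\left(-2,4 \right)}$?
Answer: $784$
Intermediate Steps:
$p = 3$ ($p = 3 - 0 = 3 + 0 = 3$)
$V{\left(f,u \right)} = 3$
$g = 8$ ($g = \left(-9 + 14\right) + 3 = 5 + 3 = 8$)
$g \left(35 + 70\right) - 56 = 8 \left(35 + 70\right) - 56 = 8 \cdot 105 - 56 = 840 - 56 = 784$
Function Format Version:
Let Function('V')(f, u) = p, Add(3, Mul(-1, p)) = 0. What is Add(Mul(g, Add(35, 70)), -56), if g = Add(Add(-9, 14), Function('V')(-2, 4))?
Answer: 784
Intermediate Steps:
p = 3 (p = Add(3, Mul(-1, 0)) = Add(3, 0) = 3)
Function('V')(f, u) = 3
g = 8 (g = Add(Add(-9, 14), 3) = Add(5, 3) = 8)
Add(Mul(g, Add(35, 70)), -56) = Add(Mul(8, Add(35, 70)), -56) = Add(Mul(8, 105), -56) = Add(840, -56) = 784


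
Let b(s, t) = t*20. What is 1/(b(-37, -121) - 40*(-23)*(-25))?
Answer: -1/25420 ≈ -3.9339e-5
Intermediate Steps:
b(s, t) = 20*t
1/(b(-37, -121) - 40*(-23)*(-25)) = 1/(20*(-121) - 40*(-23)*(-25)) = 1/(-2420 + 920*(-25)) = 1/(-2420 - 23000) = 1/(-25420) = -1/25420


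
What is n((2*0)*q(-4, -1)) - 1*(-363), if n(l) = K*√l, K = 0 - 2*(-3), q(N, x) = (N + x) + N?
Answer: 363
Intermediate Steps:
q(N, x) = x + 2*N
K = 6 (K = 0 + 6 = 6)
n(l) = 6*√l
n((2*0)*q(-4, -1)) - 1*(-363) = 6*√((2*0)*(-1 + 2*(-4))) - 1*(-363) = 6*√(0*(-1 - 8)) + 363 = 6*√(0*(-9)) + 363 = 6*√0 + 363 = 6*0 + 363 = 0 + 363 = 363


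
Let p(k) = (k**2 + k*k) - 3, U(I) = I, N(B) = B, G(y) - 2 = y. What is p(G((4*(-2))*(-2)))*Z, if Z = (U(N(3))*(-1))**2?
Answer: 5805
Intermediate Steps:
G(y) = 2 + y
p(k) = -3 + 2*k**2 (p(k) = (k**2 + k**2) - 3 = 2*k**2 - 3 = -3 + 2*k**2)
Z = 9 (Z = (3*(-1))**2 = (-3)**2 = 9)
p(G((4*(-2))*(-2)))*Z = (-3 + 2*(2 + (4*(-2))*(-2))**2)*9 = (-3 + 2*(2 - 8*(-2))**2)*9 = (-3 + 2*(2 + 16)**2)*9 = (-3 + 2*18**2)*9 = (-3 + 2*324)*9 = (-3 + 648)*9 = 645*9 = 5805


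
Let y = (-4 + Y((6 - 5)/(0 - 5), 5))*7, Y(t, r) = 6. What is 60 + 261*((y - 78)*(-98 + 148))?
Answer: -835140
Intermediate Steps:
y = 14 (y = (-4 + 6)*7 = 2*7 = 14)
60 + 261*((y - 78)*(-98 + 148)) = 60 + 261*((14 - 78)*(-98 + 148)) = 60 + 261*(-64*50) = 60 + 261*(-3200) = 60 - 835200 = -835140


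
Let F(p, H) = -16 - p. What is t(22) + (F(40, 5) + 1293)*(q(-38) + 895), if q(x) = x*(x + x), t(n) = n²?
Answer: 4680055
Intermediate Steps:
q(x) = 2*x² (q(x) = x*(2*x) = 2*x²)
t(22) + (F(40, 5) + 1293)*(q(-38) + 895) = 22² + ((-16 - 1*40) + 1293)*(2*(-38)² + 895) = 484 + ((-16 - 40) + 1293)*(2*1444 + 895) = 484 + (-56 + 1293)*(2888 + 895) = 484 + 1237*3783 = 484 + 4679571 = 4680055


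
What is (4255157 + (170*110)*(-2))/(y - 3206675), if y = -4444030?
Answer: -1405919/2550235 ≈ -0.55129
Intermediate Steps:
(4255157 + (170*110)*(-2))/(y - 3206675) = (4255157 + (170*110)*(-2))/(-4444030 - 3206675) = (4255157 + 18700*(-2))/(-7650705) = (4255157 - 37400)*(-1/7650705) = 4217757*(-1/7650705) = -1405919/2550235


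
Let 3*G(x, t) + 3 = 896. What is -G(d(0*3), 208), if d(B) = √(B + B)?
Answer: -893/3 ≈ -297.67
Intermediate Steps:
d(B) = √2*√B (d(B) = √(2*B) = √2*√B)
G(x, t) = 893/3 (G(x, t) = -1 + (⅓)*896 = -1 + 896/3 = 893/3)
-G(d(0*3), 208) = -1*893/3 = -893/3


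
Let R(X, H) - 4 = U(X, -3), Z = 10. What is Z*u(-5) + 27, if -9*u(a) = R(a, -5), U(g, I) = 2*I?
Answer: 263/9 ≈ 29.222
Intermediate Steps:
R(X, H) = -2 (R(X, H) = 4 + 2*(-3) = 4 - 6 = -2)
u(a) = 2/9 (u(a) = -⅑*(-2) = 2/9)
Z*u(-5) + 27 = 10*(2/9) + 27 = 20/9 + 27 = 263/9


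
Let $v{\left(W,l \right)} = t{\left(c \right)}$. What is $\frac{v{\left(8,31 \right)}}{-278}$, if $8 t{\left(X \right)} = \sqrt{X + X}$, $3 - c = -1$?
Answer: $- \frac{\sqrt{2}}{1112} \approx -0.0012718$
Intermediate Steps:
$c = 4$ ($c = 3 - -1 = 3 + 1 = 4$)
$t{\left(X \right)} = \frac{\sqrt{2} \sqrt{X}}{8}$ ($t{\left(X \right)} = \frac{\sqrt{X + X}}{8} = \frac{\sqrt{2 X}}{8} = \frac{\sqrt{2} \sqrt{X}}{8}$)
$v{\left(W,l \right)} = \frac{\sqrt{2}}{4}$ ($v{\left(W,l \right)} = \frac{\sqrt{2} \sqrt{4}}{8} = \frac{1}{8} \sqrt{2} \cdot 2 = \frac{\sqrt{2}}{4}$)
$\frac{v{\left(8,31 \right)}}{-278} = \frac{\frac{1}{4} \sqrt{2}}{-278} = \frac{\sqrt{2}}{4} \left(- \frac{1}{278}\right) = - \frac{\sqrt{2}}{1112}$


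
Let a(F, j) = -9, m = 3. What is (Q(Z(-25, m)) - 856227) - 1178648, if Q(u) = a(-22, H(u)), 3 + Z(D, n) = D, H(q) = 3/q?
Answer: -2034884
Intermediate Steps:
Z(D, n) = -3 + D
Q(u) = -9
(Q(Z(-25, m)) - 856227) - 1178648 = (-9 - 856227) - 1178648 = -856236 - 1178648 = -2034884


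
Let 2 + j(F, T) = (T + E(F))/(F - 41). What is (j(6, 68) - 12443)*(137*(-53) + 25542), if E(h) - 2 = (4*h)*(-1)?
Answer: -7963587501/35 ≈ -2.2753e+8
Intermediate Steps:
E(h) = 2 - 4*h (E(h) = 2 + (4*h)*(-1) = 2 - 4*h)
j(F, T) = -2 + (2 + T - 4*F)/(-41 + F) (j(F, T) = -2 + (T + (2 - 4*F))/(F - 41) = -2 + (2 + T - 4*F)/(-41 + F))
(j(6, 68) - 12443)*(137*(-53) + 25542) = ((84 + 68 - 6*6)/(-41 + 6) - 12443)*(137*(-53) + 25542) = ((84 + 68 - 36)/(-35) - 12443)*(-7261 + 25542) = (-1/35*116 - 12443)*18281 = (-116/35 - 12443)*18281 = -435621/35*18281 = -7963587501/35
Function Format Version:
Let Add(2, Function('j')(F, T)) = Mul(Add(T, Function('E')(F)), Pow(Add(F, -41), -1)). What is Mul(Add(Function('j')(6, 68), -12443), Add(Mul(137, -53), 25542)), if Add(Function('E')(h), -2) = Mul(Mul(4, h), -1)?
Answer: Rational(-7963587501, 35) ≈ -2.2753e+8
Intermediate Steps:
Function('E')(h) = Add(2, Mul(-4, h)) (Function('E')(h) = Add(2, Mul(Mul(4, h), -1)) = Add(2, Mul(-4, h)))
Function('j')(F, T) = Add(-2, Mul(Pow(Add(-41, F), -1), Add(2, T, Mul(-4, F)))) (Function('j')(F, T) = Add(-2, Mul(Add(T, Add(2, Mul(-4, F))), Pow(Add(F, -41), -1))) = Add(-2, Mul(Add(2, T, Mul(-4, F)), Pow(Add(-41, F), -1))) = Add(-2, Mul(Pow(Add(-41, F), -1), Add(2, T, Mul(-4, F)))))
Mul(Add(Function('j')(6, 68), -12443), Add(Mul(137, -53), 25542)) = Mul(Add(Mul(Pow(Add(-41, 6), -1), Add(84, 68, Mul(-6, 6))), -12443), Add(Mul(137, -53), 25542)) = Mul(Add(Mul(Pow(-35, -1), Add(84, 68, -36)), -12443), Add(-7261, 25542)) = Mul(Add(Mul(Rational(-1, 35), 116), -12443), 18281) = Mul(Add(Rational(-116, 35), -12443), 18281) = Mul(Rational(-435621, 35), 18281) = Rational(-7963587501, 35)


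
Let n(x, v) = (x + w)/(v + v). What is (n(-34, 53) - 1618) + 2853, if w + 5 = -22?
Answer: 130849/106 ≈ 1234.4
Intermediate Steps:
w = -27 (w = -5 - 22 = -27)
n(x, v) = (-27 + x)/(2*v) (n(x, v) = (x - 27)/(v + v) = (-27 + x)/((2*v)) = (-27 + x)*(1/(2*v)) = (-27 + x)/(2*v))
(n(-34, 53) - 1618) + 2853 = ((1/2)*(-27 - 34)/53 - 1618) + 2853 = ((1/2)*(1/53)*(-61) - 1618) + 2853 = (-61/106 - 1618) + 2853 = -171569/106 + 2853 = 130849/106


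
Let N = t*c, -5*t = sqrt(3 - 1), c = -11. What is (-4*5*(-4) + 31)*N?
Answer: 1221*sqrt(2)/5 ≈ 345.35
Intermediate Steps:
t = -sqrt(2)/5 (t = -sqrt(3 - 1)/5 = -sqrt(2)/5 ≈ -0.28284)
N = 11*sqrt(2)/5 (N = -sqrt(2)/5*(-11) = 11*sqrt(2)/5 ≈ 3.1113)
(-4*5*(-4) + 31)*N = (-4*5*(-4) + 31)*(11*sqrt(2)/5) = (-20*(-4) + 31)*(11*sqrt(2)/5) = (80 + 31)*(11*sqrt(2)/5) = 111*(11*sqrt(2)/5) = 1221*sqrt(2)/5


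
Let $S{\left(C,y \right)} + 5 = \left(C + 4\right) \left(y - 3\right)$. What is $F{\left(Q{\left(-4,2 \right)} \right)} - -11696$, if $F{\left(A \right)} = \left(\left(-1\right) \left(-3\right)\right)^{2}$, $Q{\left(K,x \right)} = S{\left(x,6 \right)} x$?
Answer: $11705$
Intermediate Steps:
$S{\left(C,y \right)} = -5 + \left(-3 + y\right) \left(4 + C\right)$ ($S{\left(C,y \right)} = -5 + \left(C + 4\right) \left(y - 3\right) = -5 + \left(4 + C\right) \left(-3 + y\right) = -5 + \left(-3 + y\right) \left(4 + C\right)$)
$Q{\left(K,x \right)} = x \left(7 + 3 x\right)$ ($Q{\left(K,x \right)} = \left(-17 - 3 x + 4 \cdot 6 + x 6\right) x = \left(-17 - 3 x + 24 + 6 x\right) x = \left(7 + 3 x\right) x = x \left(7 + 3 x\right)$)
$F{\left(A \right)} = 9$ ($F{\left(A \right)} = 3^{2} = 9$)
$F{\left(Q{\left(-4,2 \right)} \right)} - -11696 = 9 - -11696 = 9 + 11696 = 11705$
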